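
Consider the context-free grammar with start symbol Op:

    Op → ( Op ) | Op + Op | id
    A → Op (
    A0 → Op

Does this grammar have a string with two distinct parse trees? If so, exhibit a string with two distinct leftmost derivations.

Ambiguous

Witness: id + id + id

Derivation 1: Op ⇒ Op + Op ⇒ Op + Op + Op ⇒ id + Op + Op ⇒ id + id + Op ⇒ id + id + id
Derivation 2: Op ⇒ Op + Op ⇒ id + Op ⇒ id + Op + Op ⇒ id + id + Op ⇒ id + id + id

Two distinct leftmost derivations for the same string.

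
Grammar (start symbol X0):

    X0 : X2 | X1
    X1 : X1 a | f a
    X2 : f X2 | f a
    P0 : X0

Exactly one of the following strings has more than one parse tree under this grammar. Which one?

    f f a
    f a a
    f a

f a

f f a: 1 tree
f a a: 1 tree
f a: 2 trees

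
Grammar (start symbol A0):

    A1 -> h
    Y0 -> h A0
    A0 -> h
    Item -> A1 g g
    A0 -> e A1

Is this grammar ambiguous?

Unambiguous

(Y0, Item are unreachable from A0, so their rules don't affect L(A0).) The reachable rules are right-linear with at most one rule per (nonterminal, next-terminal) pair. Each input token forces the next rule, so parsing is deterministic.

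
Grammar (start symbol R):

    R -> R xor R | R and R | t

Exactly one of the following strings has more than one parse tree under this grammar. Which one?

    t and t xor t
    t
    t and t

t and t xor t: 2 trees
t: 1 tree
t and t: 1 tree

t and t xor t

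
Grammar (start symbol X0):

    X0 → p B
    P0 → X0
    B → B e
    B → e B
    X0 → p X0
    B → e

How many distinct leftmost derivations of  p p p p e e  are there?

2

Parse trees for p p p p e e:
  [X0 p [X0 p [X0 p [X0 p [B [B e] e]]]]]
  [X0 p [X0 p [X0 p [X0 p [B e [B e]]]]]]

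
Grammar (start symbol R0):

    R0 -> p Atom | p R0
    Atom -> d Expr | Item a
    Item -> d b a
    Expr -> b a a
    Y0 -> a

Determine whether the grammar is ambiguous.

Ambiguous

Witness: p d b a a

Derivation 1: R0 ⇒ p Atom ⇒ p d Expr ⇒ p d b a a
Derivation 2: R0 ⇒ p Atom ⇒ p Item a ⇒ p d b a a

Two distinct leftmost derivations for the same string.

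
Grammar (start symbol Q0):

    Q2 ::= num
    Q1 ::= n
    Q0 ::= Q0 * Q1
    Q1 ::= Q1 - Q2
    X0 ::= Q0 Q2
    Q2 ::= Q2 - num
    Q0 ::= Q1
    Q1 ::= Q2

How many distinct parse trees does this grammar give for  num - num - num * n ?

Parse trees for num - num - num * n:
  [Q0 [Q0 [Q1 [Q1 [Q2 num]] - [Q2 [Q2 num] - num]]] * [Q1 n]]
  [Q0 [Q0 [Q1 [Q1 [Q1 [Q2 num]] - [Q2 num]] - [Q2 num]]] * [Q1 n]]
  [Q0 [Q0 [Q1 [Q1 [Q2 [Q2 num] - num]] - [Q2 num]]] * [Q1 n]]
  [Q0 [Q0 [Q1 [Q2 [Q2 [Q2 num] - num] - num]]] * [Q1 n]]

4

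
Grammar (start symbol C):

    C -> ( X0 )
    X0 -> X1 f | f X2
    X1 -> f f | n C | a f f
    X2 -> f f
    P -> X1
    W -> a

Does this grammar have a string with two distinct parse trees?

Witness: ( f f f )

Derivation 1: C ⇒ ( X0 ) ⇒ ( X1 f ) ⇒ ( f f f )
Derivation 2: C ⇒ ( X0 ) ⇒ ( f X2 ) ⇒ ( f f f )

Two distinct leftmost derivations for the same string.

Ambiguous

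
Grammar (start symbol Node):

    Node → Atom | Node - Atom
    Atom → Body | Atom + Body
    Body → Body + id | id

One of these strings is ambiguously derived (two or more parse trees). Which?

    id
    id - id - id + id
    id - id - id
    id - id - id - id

id - id - id + id

id: 1 tree
id - id - id + id: 2 trees
id - id - id: 1 tree
id - id - id - id: 1 tree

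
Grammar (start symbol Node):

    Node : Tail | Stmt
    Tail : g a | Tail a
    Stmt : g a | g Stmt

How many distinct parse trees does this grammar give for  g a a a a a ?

Parse trees for g a a a a a:
  [Node [Tail [Tail [Tail [Tail [Tail g a] a] a] a] a]]

1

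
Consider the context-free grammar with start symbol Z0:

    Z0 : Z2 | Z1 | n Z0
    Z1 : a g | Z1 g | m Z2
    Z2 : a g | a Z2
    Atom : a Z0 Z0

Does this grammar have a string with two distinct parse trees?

Witness: a g

Derivation 1: Z0 ⇒ Z2 ⇒ a g
Derivation 2: Z0 ⇒ Z1 ⇒ a g

Two distinct leftmost derivations for the same string.

Ambiguous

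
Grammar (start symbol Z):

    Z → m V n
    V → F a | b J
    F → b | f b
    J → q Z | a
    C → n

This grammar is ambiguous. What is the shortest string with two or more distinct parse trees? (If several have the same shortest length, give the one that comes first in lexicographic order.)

length 4: m b a n has 2 parse trees

Two derivations of m b a n:
  Z ⇒ m V n ⇒ m F a n ⇒ m b a n
  Z ⇒ m V n ⇒ m b J n ⇒ m b a n

m b a n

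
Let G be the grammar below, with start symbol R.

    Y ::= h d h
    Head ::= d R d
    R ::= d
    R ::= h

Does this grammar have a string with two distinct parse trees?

Unambiguous

(Head, Y are unreachable from R, so their rules don't affect L(R).) The reachable rules are right-linear with at most one rule per (nonterminal, next-terminal) pair. Each input token forces the next rule, so parsing is deterministic.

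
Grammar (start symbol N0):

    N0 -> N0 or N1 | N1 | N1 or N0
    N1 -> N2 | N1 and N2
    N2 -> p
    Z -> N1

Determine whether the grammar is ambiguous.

Witness: p or p

Derivation 1: N0 ⇒ N0 or N1 ⇒ N1 or N1 ⇒ N2 or N1 ⇒ p or N1 ⇒ p or N2 ⇒ p or p
Derivation 2: N0 ⇒ N1 or N0 ⇒ N2 or N0 ⇒ p or N0 ⇒ p or N1 ⇒ p or N2 ⇒ p or p

Two distinct leftmost derivations for the same string.

Ambiguous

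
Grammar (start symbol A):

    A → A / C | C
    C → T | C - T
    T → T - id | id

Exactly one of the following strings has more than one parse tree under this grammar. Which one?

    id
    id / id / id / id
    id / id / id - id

id: 1 tree
id / id / id / id: 1 tree
id / id / id - id: 2 trees

id / id / id - id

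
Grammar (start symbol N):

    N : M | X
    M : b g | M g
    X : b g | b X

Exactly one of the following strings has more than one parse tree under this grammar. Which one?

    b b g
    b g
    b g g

b g

b b g: 1 tree
b g: 2 trees
b g g: 1 tree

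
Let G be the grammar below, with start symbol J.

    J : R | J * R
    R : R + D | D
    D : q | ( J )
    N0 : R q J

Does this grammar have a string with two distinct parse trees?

Unambiguous

(N0 is unreachable from J, so its rules don't affect L(J).) The grammar is stratified — J handles '*' (left-recursive), R handles '+', D atoms. Each operator has a fixed associativity and precedence level, so every string has one parse.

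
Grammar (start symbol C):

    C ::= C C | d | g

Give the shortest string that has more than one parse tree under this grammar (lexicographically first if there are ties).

length 1: no string has ≥2 trees
length 2: no string has ≥2 trees
length 3: d d d has 2 parse trees

Two derivations of d d d:
  C ⇒ C C ⇒ C C C ⇒ d C C ⇒ d d C ⇒ d d d
  C ⇒ C C ⇒ d C ⇒ d C C ⇒ d d C ⇒ d d d

d d d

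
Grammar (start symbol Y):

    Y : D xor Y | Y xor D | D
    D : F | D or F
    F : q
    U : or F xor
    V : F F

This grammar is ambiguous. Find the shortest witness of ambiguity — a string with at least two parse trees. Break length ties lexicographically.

length 1: no string has ≥2 trees
length 3: q xor q has 2 parse trees

Two derivations of q xor q:
  Y ⇒ D xor Y ⇒ F xor Y ⇒ q xor Y ⇒ q xor D ⇒ q xor F ⇒ q xor q
  Y ⇒ Y xor D ⇒ D xor D ⇒ F xor D ⇒ q xor D ⇒ q xor F ⇒ q xor q

q xor q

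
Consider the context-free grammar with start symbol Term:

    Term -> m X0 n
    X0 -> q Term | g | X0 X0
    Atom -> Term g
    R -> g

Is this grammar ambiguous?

Ambiguous

Witness: m g g g n

Derivation 1: Term ⇒ m X0 n ⇒ m X0 X0 n ⇒ m g X0 n ⇒ m g X0 X0 n ⇒ m g g X0 n ⇒ m g g g n
Derivation 2: Term ⇒ m X0 n ⇒ m X0 X0 n ⇒ m X0 X0 X0 n ⇒ m g X0 X0 n ⇒ m g g X0 n ⇒ m g g g n

Two distinct leftmost derivations for the same string.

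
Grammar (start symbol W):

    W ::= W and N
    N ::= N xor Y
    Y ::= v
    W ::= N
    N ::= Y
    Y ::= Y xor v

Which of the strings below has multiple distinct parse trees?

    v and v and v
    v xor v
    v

v and v and v: 1 tree
v xor v: 2 trees
v: 1 tree

v xor v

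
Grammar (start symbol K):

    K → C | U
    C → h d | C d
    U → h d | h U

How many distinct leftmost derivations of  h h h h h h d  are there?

Parse trees for h h h h h h d:
  [K [U h [U h [U h [U h [U h [U h d]]]]]]]

1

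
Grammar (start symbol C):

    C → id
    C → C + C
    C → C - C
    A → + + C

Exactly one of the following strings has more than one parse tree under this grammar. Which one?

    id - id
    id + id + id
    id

id - id: 1 tree
id + id + id: 2 trees
id: 1 tree

id + id + id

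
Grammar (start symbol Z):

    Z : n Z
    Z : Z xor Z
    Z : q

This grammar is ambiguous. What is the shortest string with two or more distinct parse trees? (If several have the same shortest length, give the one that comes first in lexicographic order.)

length 1: no string has ≥2 trees
length 2: no string has ≥2 trees
length 3: no string has ≥2 trees
length 4: n q xor q has 2 parse trees

Two derivations of n q xor q:
  Z ⇒ n Z ⇒ n Z xor Z ⇒ n q xor Z ⇒ n q xor q
  Z ⇒ Z xor Z ⇒ n Z xor Z ⇒ n q xor Z ⇒ n q xor q

n q xor q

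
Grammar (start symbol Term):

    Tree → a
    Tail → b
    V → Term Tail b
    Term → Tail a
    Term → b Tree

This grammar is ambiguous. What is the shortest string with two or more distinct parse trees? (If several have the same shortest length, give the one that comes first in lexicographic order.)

b a

length 2: b a has 2 parse trees

Two derivations of b a:
  Term ⇒ Tail a ⇒ b a
  Term ⇒ b Tree ⇒ b a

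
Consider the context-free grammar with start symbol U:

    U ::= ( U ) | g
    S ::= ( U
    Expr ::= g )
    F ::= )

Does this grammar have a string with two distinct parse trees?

Only U is reachable from U; ignoring the rest: Each string is a nest of matched brackets around a single atom. An opening bracket forces the recursive rule; an atom forces the base rule.

Unambiguous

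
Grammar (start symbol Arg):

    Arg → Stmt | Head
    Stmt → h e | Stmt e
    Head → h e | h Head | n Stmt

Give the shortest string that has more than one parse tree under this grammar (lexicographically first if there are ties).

length 2: h e has 2 parse trees

Two derivations of h e:
  Arg ⇒ Stmt ⇒ h e
  Arg ⇒ Head ⇒ h e

h e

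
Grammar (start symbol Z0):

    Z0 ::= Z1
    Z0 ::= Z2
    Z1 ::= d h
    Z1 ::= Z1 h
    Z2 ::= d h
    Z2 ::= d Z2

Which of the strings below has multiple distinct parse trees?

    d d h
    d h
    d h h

d h

d d h: 1 tree
d h: 2 trees
d h h: 1 tree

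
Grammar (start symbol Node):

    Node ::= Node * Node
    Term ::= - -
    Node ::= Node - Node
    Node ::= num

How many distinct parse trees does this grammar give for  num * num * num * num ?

Parse trees for num * num * num * num:
  [Node [Node num] * [Node [Node num] * [Node [Node num] * [Node num]]]]
  [Node [Node num] * [Node [Node [Node num] * [Node num]] * [Node num]]]
  [Node [Node [Node num] * [Node num]] * [Node [Node num] * [Node num]]]
  [Node [Node [Node num] * [Node [Node num] * [Node num]]] * [Node num]]
  [Node [Node [Node [Node num] * [Node num]] * [Node num]] * [Node num]]

5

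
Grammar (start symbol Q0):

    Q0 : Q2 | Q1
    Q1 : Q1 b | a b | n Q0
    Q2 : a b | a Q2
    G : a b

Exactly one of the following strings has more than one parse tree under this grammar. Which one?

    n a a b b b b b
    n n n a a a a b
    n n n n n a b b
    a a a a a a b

n a a b b b b b: 1 tree
n n n a a a a b: 1 tree
n n n n n a b b: 11 trees
a a a a a a b: 1 tree

n n n n n a b b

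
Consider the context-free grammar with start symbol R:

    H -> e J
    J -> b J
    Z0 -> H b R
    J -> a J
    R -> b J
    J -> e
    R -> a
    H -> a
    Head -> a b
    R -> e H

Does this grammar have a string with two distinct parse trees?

Unambiguous

(Z0, Head are unreachable from R, so their rules don't affect L(R).) The reachable rules are right-linear with at most one rule per (nonterminal, next-terminal) pair. Each input token forces the next rule, so parsing is deterministic.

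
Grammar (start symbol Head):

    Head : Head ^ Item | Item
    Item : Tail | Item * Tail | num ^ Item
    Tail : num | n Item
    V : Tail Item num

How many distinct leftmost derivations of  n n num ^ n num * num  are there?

7

Parse trees for n n num ^ n num * num:
  [Head [Head [Item [Tail n [Item [Tail n [Item [Tail num]]]]]]] ^ [Item [Tail n [Item [Item [Tail num]] * [Tail num]]]]]
  [Head [Head [Item [Tail n [Item [Tail n [Item [Tail num]]]]]]] ^ [Item [Item [Tail n [Item [Tail num]]]] * [Tail num]]]
  [Head [Item [Tail n [Item [Tail n [Item [Item num ^ [Item [Tail n [Item [Tail num]]]]] * [Tail num]]]]]]]
  [Head [Item [Tail n [Item [Tail n [Item num ^ [Item [Tail n [Item [Item [Tail num]] * [Tail num]]]]]]]]]]
  [Head [Item [Tail n [Item [Tail n [Item num ^ [Item [Item [Tail n [Item [Tail num]]]] * [Tail num]]]]]]]]
  [Head [Item [Tail n [Item [Item [Tail n [Item num ^ [Item [Tail n [Item [Tail num]]]]]]] * [Tail num]]]]]
  [Head [Item [Item [Tail n [Item [Tail n [Item num ^ [Item [Tail n [Item [Tail num]]]]]]]]] * [Tail num]]]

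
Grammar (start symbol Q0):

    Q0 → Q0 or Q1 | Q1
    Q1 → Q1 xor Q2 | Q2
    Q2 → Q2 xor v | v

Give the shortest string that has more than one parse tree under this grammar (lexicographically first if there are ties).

length 1: no string has ≥2 trees
length 3: v xor v has 2 parse trees

Two derivations of v xor v:
  Q0 ⇒ Q1 ⇒ Q1 xor Q2 ⇒ Q2 xor Q2 ⇒ v xor Q2 ⇒ v xor v
  Q0 ⇒ Q1 ⇒ Q2 ⇒ Q2 xor v ⇒ v xor v

v xor v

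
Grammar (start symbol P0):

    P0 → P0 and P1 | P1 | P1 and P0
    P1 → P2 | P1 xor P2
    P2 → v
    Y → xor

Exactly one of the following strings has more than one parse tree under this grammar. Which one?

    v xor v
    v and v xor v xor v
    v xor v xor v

v and v xor v xor v

v xor v: 1 tree
v and v xor v xor v: 2 trees
v xor v xor v: 1 tree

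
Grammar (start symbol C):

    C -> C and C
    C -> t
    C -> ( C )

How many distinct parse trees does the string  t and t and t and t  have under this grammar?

Parse trees for t and t and t and t:
  [C [C t] and [C [C t] and [C [C t] and [C t]]]]
  [C [C t] and [C [C [C t] and [C t]] and [C t]]]
  [C [C [C t] and [C t]] and [C [C t] and [C t]]]
  [C [C [C t] and [C [C t] and [C t]]] and [C t]]
  [C [C [C [C t] and [C t]] and [C t]] and [C t]]

5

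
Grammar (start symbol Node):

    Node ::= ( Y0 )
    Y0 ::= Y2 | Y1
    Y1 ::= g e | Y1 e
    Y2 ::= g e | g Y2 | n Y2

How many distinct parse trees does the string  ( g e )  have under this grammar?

2

Parse trees for ( g e ):
  [Node ( [Y0 [Y2 g e]] )]
  [Node ( [Y0 [Y1 g e]] )]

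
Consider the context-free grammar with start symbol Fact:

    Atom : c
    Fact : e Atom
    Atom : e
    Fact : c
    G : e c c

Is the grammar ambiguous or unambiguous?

Unambiguous

(G is unreachable from Fact, so its rules don't affect L(Fact).) Each reachable nonterminal has at most one production per leading terminal, and all productions are right-linear; the derivation is determined token-by-token.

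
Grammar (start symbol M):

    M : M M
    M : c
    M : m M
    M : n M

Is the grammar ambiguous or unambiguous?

Witness: c c c

Derivation 1: M ⇒ M M ⇒ M M M ⇒ c M M ⇒ c c M ⇒ c c c
Derivation 2: M ⇒ M M ⇒ c M ⇒ c M M ⇒ c c M ⇒ c c c

Two distinct leftmost derivations for the same string.

Ambiguous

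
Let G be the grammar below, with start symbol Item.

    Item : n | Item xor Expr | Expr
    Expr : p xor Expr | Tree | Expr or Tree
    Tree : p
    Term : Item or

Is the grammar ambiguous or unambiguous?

Witness: p xor p

Derivation 1: Item ⇒ Item xor Expr ⇒ Expr xor Expr ⇒ Tree xor Expr ⇒ p xor Expr ⇒ p xor Tree ⇒ p xor p
Derivation 2: Item ⇒ Expr ⇒ p xor Expr ⇒ p xor Tree ⇒ p xor p

Two distinct leftmost derivations for the same string.

Ambiguous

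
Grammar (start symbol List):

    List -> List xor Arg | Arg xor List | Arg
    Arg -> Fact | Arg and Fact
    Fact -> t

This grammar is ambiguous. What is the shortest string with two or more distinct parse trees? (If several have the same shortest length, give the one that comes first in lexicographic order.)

t xor t

length 1: no string has ≥2 trees
length 3: t xor t has 2 parse trees

Two derivations of t xor t:
  List ⇒ List xor Arg ⇒ Arg xor Arg ⇒ Fact xor Arg ⇒ t xor Arg ⇒ t xor Fact ⇒ t xor t
  List ⇒ Arg xor List ⇒ Fact xor List ⇒ t xor List ⇒ t xor Arg ⇒ t xor Fact ⇒ t xor t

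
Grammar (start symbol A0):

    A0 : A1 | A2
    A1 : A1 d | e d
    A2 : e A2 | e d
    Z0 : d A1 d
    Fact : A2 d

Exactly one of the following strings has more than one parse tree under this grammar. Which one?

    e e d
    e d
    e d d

e d

e e d: 1 tree
e d: 2 trees
e d d: 1 tree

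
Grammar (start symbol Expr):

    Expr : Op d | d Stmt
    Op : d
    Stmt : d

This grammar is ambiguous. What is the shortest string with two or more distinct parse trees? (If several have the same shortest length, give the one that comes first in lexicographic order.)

d d

length 2: d d has 2 parse trees

Two derivations of d d:
  Expr ⇒ Op d ⇒ d d
  Expr ⇒ d Stmt ⇒ d d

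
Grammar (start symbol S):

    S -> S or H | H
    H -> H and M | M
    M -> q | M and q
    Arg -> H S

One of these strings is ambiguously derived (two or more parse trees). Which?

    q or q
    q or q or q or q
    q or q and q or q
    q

q or q and q or q

q or q: 1 tree
q or q or q or q: 1 tree
q or q and q or q: 2 trees
q: 1 tree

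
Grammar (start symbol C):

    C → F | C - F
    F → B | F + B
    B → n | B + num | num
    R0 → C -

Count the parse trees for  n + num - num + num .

4

Parse trees for n + num - num + num:
  [C [C [F [B [B n] + num]]] - [F [B [B num] + num]]]
  [C [C [F [B [B n] + num]]] - [F [F [B num]] + [B num]]]
  [C [C [F [F [B n]] + [B num]]] - [F [B [B num] + num]]]
  [C [C [F [F [B n]] + [B num]]] - [F [F [B num]] + [B num]]]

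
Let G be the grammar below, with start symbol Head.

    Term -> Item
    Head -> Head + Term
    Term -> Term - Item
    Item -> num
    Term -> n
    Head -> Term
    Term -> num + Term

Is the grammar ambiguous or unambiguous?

Ambiguous

Witness: num + n

Derivation 1: Head ⇒ Head + Term ⇒ Term + Term ⇒ Item + Term ⇒ num + Term ⇒ num + n
Derivation 2: Head ⇒ Term ⇒ num + Term ⇒ num + n

Two distinct leftmost derivations for the same string.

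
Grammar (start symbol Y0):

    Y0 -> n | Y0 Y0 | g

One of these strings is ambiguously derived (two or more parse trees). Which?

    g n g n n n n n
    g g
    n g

g n g n n n n n

g n g n n n n n: 429 trees
g g: 1 tree
n g: 1 tree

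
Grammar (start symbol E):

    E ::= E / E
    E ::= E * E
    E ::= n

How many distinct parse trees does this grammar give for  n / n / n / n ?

5

Parse trees for n / n / n / n:
  [E [E n] / [E [E n] / [E [E n] / [E n]]]]
  [E [E n] / [E [E [E n] / [E n]] / [E n]]]
  [E [E [E n] / [E n]] / [E [E n] / [E n]]]
  [E [E [E n] / [E [E n] / [E n]]] / [E n]]
  [E [E [E [E n] / [E n]] / [E n]] / [E n]]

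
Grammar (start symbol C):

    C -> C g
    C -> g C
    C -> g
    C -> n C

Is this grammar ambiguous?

Ambiguous

Witness: g g

Derivation 1: C ⇒ C g ⇒ g g
Derivation 2: C ⇒ g C ⇒ g g

Two distinct leftmost derivations for the same string.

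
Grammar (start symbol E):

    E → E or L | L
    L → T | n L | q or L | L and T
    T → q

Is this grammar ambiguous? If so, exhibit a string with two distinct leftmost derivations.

Ambiguous

Witness: q or q

Derivation 1: E ⇒ E or L ⇒ L or L ⇒ T or L ⇒ q or L ⇒ q or T ⇒ q or q
Derivation 2: E ⇒ L ⇒ q or L ⇒ q or T ⇒ q or q

Two distinct leftmost derivations for the same string.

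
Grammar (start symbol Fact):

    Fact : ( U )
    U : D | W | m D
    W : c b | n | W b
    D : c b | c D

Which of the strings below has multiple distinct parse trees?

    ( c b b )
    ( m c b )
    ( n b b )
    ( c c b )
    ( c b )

( c b )

( c b b ): 1 tree
( m c b ): 1 tree
( n b b ): 1 tree
( c c b ): 1 tree
( c b ): 2 trees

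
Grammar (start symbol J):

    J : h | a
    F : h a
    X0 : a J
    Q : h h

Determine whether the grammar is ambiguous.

Only J is reachable from J; ignoring the rest: Each reachable nonterminal has at most one production per leading terminal, and all productions are right-linear; the derivation is determined token-by-token.

Unambiguous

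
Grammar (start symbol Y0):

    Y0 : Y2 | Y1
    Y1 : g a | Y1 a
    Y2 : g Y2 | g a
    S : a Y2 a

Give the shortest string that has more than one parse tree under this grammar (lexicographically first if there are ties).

length 2: g a has 2 parse trees

Two derivations of g a:
  Y0 ⇒ Y2 ⇒ g a
  Y0 ⇒ Y1 ⇒ g a

g a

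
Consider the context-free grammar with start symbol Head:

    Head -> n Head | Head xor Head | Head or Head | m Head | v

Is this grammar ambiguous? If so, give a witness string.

Ambiguous

Witness: m v or v

Derivation 1: Head ⇒ Head or Head ⇒ m Head or Head ⇒ m v or Head ⇒ m v or v
Derivation 2: Head ⇒ m Head ⇒ m Head or Head ⇒ m v or Head ⇒ m v or v

Two distinct leftmost derivations for the same string.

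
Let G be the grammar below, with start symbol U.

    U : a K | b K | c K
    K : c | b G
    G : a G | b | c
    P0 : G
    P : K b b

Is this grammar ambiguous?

Unambiguous

(P0, P are unreachable from U, so their rules don't affect L(U).) Restricted to the reachable nonterminals, every rule has the form A → t or A → t B, and no two rules for the same A share a first terminal. The grammar encodes a DFA — one run per string.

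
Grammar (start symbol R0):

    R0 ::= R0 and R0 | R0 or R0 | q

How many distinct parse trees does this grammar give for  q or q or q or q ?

5

Parse trees for q or q or q or q:
  [R0 [R0 q] or [R0 [R0 q] or [R0 [R0 q] or [R0 q]]]]
  [R0 [R0 q] or [R0 [R0 [R0 q] or [R0 q]] or [R0 q]]]
  [R0 [R0 [R0 q] or [R0 q]] or [R0 [R0 q] or [R0 q]]]
  [R0 [R0 [R0 q] or [R0 [R0 q] or [R0 q]]] or [R0 q]]
  [R0 [R0 [R0 [R0 q] or [R0 q]] or [R0 q]] or [R0 q]]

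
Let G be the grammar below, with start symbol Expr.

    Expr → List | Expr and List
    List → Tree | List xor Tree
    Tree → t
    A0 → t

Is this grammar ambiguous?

Only Expr, List, Tree are reachable from Expr; ignoring the rest: Expr → Expr and List | List  ;  List → List xor Tree | Tree  — a left-associative chain with Tree at the bottom. Each string factors uniquely by precedence.

Unambiguous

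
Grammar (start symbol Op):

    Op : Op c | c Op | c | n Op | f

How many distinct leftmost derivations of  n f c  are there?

Parse trees for n f c:
  [Op [Op n [Op f]] c]
  [Op n [Op [Op f] c]]

2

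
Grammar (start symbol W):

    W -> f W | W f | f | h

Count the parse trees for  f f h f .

Parse trees for f f h f:
  [W f [W f [W [W h] f]]]
  [W f [W [W f [W h]] f]]
  [W [W f [W f [W h]]] f]

3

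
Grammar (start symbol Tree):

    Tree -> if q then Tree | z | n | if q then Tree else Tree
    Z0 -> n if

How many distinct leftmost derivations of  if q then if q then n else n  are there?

2

Parse trees for if q then if q then n else n:
  [Tree if q then [Tree if q then [Tree n] else [Tree n]]]
  [Tree if q then [Tree if q then [Tree n]] else [Tree n]]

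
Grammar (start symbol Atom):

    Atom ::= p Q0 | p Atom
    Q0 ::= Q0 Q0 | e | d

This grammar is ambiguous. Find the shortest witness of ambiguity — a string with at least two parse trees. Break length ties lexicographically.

length 2: no string has ≥2 trees
length 3: no string has ≥2 trees
length 4: p d d d has 2 parse trees

Two derivations of p d d d:
  Atom ⇒ p Q0 ⇒ p Q0 Q0 ⇒ p Q0 Q0 Q0 ⇒ p d Q0 Q0 ⇒ p d d Q0 ⇒ p d d d
  Atom ⇒ p Q0 ⇒ p Q0 Q0 ⇒ p d Q0 ⇒ p d Q0 Q0 ⇒ p d d Q0 ⇒ p d d d

p d d d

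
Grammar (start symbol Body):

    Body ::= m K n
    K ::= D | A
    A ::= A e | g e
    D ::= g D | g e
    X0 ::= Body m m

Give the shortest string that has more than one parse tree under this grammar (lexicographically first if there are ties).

m g e n

length 4: m g e n has 2 parse trees

Two derivations of m g e n:
  Body ⇒ m K n ⇒ m D n ⇒ m g e n
  Body ⇒ m K n ⇒ m A n ⇒ m g e n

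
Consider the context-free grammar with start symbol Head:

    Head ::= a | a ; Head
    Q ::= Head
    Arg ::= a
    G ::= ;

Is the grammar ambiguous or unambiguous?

Only Head is reachable from Head; ignoring the rest: Right-recursive list with a separator: after each atom, whether the separator follows determines the rule. One parse per string.

Unambiguous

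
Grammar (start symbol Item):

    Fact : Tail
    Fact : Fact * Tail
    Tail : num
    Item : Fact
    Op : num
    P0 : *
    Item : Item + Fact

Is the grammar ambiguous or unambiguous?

Only Item, Fact, Tail are reachable from Item; ignoring the rest: This is a standard precedence ladder (Item over Fact over Tail), with each level left-recursive on its own operator ('+' at Item, '*' at Fact). That structure is LR(1), hence unambiguous.

Unambiguous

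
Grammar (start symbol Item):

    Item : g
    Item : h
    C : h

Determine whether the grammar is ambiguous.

(C is unreachable from Item, so its rules don't affect L(Item).) Restricted to the reachable nonterminals, every rule has the form A → t or A → t B, and no two rules for the same A share a first terminal. The grammar encodes a DFA — one run per string.

Unambiguous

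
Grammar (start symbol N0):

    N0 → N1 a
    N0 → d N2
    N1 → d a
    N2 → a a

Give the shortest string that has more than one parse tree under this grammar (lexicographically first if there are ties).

length 3: d a a has 2 parse trees

Two derivations of d a a:
  N0 ⇒ N1 a ⇒ d a a
  N0 ⇒ d N2 ⇒ d a a

d a a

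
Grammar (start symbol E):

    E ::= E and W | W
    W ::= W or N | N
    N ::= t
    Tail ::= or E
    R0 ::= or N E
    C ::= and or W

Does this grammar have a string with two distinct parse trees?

(Tail, R0, C are unreachable from E, so their rules don't affect L(E).) This is a standard precedence ladder (E over W over N), with each level left-recursive on its own operator ('and' at E, 'or' at W). That structure is LR(1), hence unambiguous.

Unambiguous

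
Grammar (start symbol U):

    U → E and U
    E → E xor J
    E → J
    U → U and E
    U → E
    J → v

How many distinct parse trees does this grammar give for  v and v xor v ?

2

Parse trees for v and v xor v:
  [U [E [J v]] and [U [E [E [J v]] xor [J v]]]]
  [U [U [E [J v]]] and [E [E [J v]] xor [J v]]]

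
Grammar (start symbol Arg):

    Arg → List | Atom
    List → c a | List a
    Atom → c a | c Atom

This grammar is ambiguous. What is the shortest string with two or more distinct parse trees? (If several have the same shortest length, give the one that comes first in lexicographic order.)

length 2: c a has 2 parse trees

Two derivations of c a:
  Arg ⇒ List ⇒ c a
  Arg ⇒ Atom ⇒ c a

c a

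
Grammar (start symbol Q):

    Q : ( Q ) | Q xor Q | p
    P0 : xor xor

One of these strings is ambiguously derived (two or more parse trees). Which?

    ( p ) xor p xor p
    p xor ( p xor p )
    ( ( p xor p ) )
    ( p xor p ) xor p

( p ) xor p xor p

( p ) xor p xor p: 2 trees
p xor ( p xor p ): 1 tree
( ( p xor p ) ): 1 tree
( p xor p ) xor p: 1 tree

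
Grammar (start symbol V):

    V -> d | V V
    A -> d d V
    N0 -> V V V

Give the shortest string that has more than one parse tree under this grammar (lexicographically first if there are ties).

d d d

length 1: no string has ≥2 trees
length 2: no string has ≥2 trees
length 3: d d d has 2 parse trees

Two derivations of d d d:
  V ⇒ V V ⇒ d V ⇒ d V V ⇒ d d V ⇒ d d d
  V ⇒ V V ⇒ V V V ⇒ d V V ⇒ d d V ⇒ d d d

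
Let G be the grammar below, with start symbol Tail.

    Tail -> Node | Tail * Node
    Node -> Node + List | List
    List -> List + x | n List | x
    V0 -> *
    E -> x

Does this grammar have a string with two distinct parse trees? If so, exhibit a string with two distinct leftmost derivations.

Ambiguous

Witness: x + x

Derivation 1: Tail ⇒ Node ⇒ Node + List ⇒ List + List ⇒ x + List ⇒ x + x
Derivation 2: Tail ⇒ Node ⇒ List ⇒ List + x ⇒ x + x

Two distinct leftmost derivations for the same string.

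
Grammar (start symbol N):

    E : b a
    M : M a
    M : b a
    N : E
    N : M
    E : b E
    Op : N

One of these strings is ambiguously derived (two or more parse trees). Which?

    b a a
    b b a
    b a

b a a: 1 tree
b b a: 1 tree
b a: 2 trees

b a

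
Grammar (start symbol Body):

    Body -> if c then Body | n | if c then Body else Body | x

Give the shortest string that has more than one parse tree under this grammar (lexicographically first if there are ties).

length 1: no string has ≥2 trees
length 4: no string has ≥2 trees
length 6: no string has ≥2 trees
length 7: no string has ≥2 trees
length 9: if c then if c then n else n has 2 parse trees

Two derivations of if c then if c then n else n:
  Body ⇒ if c then Body ⇒ if c then if c then Body else Body ⇒ if c then if c then n else Body ⇒ if c then if c then n else n
  Body ⇒ if c then Body else Body ⇒ if c then if c then Body else Body ⇒ if c then if c then n else Body ⇒ if c then if c then n else n

if c then if c then n else n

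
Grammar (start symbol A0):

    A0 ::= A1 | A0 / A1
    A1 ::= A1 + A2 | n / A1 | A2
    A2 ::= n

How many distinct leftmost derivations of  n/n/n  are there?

Parse trees for n/n/n:
  [A0 [A1 n / [A1 n / [A1 [A2 n]]]]]
  [A0 [A0 [A1 [A2 n]]] / [A1 n / [A1 [A2 n]]]]
  [A0 [A0 [A1 n / [A1 [A2 n]]]] / [A1 [A2 n]]]
  [A0 [A0 [A0 [A1 [A2 n]]] / [A1 [A2 n]]] / [A1 [A2 n]]]

4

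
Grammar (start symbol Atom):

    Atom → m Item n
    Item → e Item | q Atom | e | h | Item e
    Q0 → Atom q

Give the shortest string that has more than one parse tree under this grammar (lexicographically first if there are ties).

m e e n

length 3: no string has ≥2 trees
length 4: m e e n has 2 parse trees

Two derivations of m e e n:
  Atom ⇒ m Item n ⇒ m e Item n ⇒ m e e n
  Atom ⇒ m Item n ⇒ m Item e n ⇒ m e e n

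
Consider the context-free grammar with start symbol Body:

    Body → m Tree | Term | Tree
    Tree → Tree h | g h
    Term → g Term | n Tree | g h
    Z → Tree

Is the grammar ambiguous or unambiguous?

Witness: g h

Derivation 1: Body ⇒ Term ⇒ g h
Derivation 2: Body ⇒ Tree ⇒ g h

Two distinct leftmost derivations for the same string.

Ambiguous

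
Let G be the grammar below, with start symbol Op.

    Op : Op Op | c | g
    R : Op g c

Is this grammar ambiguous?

Ambiguous

Witness: c c c

Derivation 1: Op ⇒ Op Op ⇒ Op Op Op ⇒ c Op Op ⇒ c c Op ⇒ c c c
Derivation 2: Op ⇒ Op Op ⇒ c Op ⇒ c Op Op ⇒ c c Op ⇒ c c c

Two distinct leftmost derivations for the same string.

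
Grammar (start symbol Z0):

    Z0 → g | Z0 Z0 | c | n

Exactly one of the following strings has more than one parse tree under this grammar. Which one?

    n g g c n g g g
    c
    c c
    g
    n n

n g g c n g g g

n g g c n g g g: 429 trees
c: 1 tree
c c: 1 tree
g: 1 tree
n n: 1 tree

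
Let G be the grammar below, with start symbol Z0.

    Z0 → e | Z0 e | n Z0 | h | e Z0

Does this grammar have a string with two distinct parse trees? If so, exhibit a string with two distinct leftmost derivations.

Ambiguous

Witness: e e

Derivation 1: Z0 ⇒ Z0 e ⇒ e e
Derivation 2: Z0 ⇒ e Z0 ⇒ e e

Two distinct leftmost derivations for the same string.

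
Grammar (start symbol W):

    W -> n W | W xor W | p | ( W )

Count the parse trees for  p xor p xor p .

Parse trees for p xor p xor p:
  [W [W p] xor [W [W p] xor [W p]]]
  [W [W [W p] xor [W p]] xor [W p]]

2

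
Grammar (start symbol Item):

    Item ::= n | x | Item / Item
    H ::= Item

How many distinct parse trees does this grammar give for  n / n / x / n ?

Parse trees for n / n / x / n:
  [Item [Item n] / [Item [Item n] / [Item [Item x] / [Item n]]]]
  [Item [Item n] / [Item [Item [Item n] / [Item x]] / [Item n]]]
  [Item [Item [Item n] / [Item n]] / [Item [Item x] / [Item n]]]
  [Item [Item [Item n] / [Item [Item n] / [Item x]]] / [Item n]]
  [Item [Item [Item [Item n] / [Item n]] / [Item x]] / [Item n]]

5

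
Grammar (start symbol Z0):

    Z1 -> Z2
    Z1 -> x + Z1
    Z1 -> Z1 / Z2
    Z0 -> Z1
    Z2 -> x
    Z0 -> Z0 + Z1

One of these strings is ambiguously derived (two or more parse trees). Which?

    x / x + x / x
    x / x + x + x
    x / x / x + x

x / x + x / x: 1 tree
x / x + x + x: 2 trees
x / x / x + x: 1 tree

x / x + x + x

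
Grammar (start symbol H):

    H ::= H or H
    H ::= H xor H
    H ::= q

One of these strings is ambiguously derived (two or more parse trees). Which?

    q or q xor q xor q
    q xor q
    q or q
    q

q or q xor q xor q: 5 trees
q xor q: 1 tree
q or q: 1 tree
q: 1 tree

q or q xor q xor q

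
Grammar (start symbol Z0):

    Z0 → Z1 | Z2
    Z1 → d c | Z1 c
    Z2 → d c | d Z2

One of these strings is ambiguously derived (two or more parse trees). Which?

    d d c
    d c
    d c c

d c

d d c: 1 tree
d c: 2 trees
d c c: 1 tree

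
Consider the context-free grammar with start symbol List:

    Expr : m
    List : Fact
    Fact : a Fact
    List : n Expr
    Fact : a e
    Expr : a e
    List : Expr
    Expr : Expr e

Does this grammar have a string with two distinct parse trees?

Ambiguous

Witness: a e

Derivation 1: List ⇒ Fact ⇒ a e
Derivation 2: List ⇒ Expr ⇒ a e

Two distinct leftmost derivations for the same string.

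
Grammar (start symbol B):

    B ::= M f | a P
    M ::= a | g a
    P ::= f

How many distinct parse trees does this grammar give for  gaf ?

1

Parse trees for gaf:
  [B [M g a] f]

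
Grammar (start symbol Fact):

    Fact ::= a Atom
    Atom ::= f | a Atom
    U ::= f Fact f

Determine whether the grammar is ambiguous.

(U is unreachable from Fact, so its rules don't affect L(Fact).) The reachable rules are right-linear with at most one rule per (nonterminal, next-terminal) pair. Each input token forces the next rule, so parsing is deterministic.

Unambiguous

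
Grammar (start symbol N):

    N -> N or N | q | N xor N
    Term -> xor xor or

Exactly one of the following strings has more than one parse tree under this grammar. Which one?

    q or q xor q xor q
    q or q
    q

q or q xor q xor q: 5 trees
q or q: 1 tree
q: 1 tree

q or q xor q xor q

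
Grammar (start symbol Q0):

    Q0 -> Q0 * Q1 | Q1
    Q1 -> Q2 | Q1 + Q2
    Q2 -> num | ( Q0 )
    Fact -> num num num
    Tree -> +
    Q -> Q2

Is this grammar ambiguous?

Unambiguous

(Fact, Tree, Q are unreachable from Q0, so their rules don't affect L(Q0).) The grammar is stratified — Q0 handles '*' (left-recursive), Q1 handles '+', Q2 atoms. Each operator has a fixed associativity and precedence level, so every string has one parse.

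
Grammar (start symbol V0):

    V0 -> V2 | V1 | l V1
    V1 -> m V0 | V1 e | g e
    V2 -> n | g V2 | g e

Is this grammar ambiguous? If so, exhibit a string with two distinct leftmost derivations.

Ambiguous

Witness: g e

Derivation 1: V0 ⇒ V2 ⇒ g e
Derivation 2: V0 ⇒ V1 ⇒ g e

Two distinct leftmost derivations for the same string.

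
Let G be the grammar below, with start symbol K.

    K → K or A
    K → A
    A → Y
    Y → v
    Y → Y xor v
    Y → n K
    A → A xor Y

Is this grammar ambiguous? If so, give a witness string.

Ambiguous

Witness: v xor v

Derivation 1: K ⇒ A ⇒ Y ⇒ Y xor v ⇒ v xor v
Derivation 2: K ⇒ A ⇒ A xor Y ⇒ Y xor Y ⇒ v xor Y ⇒ v xor v

Two distinct leftmost derivations for the same string.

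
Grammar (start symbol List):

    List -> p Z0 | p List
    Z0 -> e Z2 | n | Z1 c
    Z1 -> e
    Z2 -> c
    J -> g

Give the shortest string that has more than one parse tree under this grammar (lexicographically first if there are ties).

length 2: no string has ≥2 trees
length 3: p e c has 2 parse trees

Two derivations of p e c:
  List ⇒ p Z0 ⇒ p e Z2 ⇒ p e c
  List ⇒ p Z0 ⇒ p Z1 c ⇒ p e c

p e c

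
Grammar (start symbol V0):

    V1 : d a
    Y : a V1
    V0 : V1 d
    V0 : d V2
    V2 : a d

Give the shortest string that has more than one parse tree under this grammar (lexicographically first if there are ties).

d a d

length 3: d a d has 2 parse trees

Two derivations of d a d:
  V0 ⇒ V1 d ⇒ d a d
  V0 ⇒ d V2 ⇒ d a d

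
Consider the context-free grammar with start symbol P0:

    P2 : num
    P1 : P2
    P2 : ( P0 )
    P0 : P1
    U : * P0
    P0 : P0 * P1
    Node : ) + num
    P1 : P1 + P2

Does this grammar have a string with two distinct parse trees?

Only P0, P1, P2 are reachable from P0; ignoring the rest: P0 → P0 * P1 | P1  ;  P1 → P1 + P2 | P2  — a left-associative chain with P2 at the bottom. Each string factors uniquely by precedence.

Unambiguous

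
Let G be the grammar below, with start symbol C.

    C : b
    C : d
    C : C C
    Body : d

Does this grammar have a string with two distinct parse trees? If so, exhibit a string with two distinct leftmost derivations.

Ambiguous

Witness: b b b

Derivation 1: C ⇒ C C ⇒ b C ⇒ b C C ⇒ b b C ⇒ b b b
Derivation 2: C ⇒ C C ⇒ C C C ⇒ b C C ⇒ b b C ⇒ b b b

Two distinct leftmost derivations for the same string.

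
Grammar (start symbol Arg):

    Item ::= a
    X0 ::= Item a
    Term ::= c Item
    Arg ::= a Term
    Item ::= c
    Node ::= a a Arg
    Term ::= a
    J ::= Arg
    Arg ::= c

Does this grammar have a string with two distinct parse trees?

Only Arg, Term, Item are reachable from Arg; ignoring the rest: Restricted to the reachable nonterminals, every rule has the form A → t or A → t B, and no two rules for the same A share a first terminal. The grammar encodes a DFA — one run per string.

Unambiguous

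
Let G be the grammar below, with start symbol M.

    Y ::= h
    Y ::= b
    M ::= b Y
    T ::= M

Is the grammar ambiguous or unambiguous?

Unambiguous

(T is unreachable from M, so its rules don't affect L(M).) Each reachable nonterminal has at most one production per leading terminal, and all productions are right-linear; the derivation is determined token-by-token.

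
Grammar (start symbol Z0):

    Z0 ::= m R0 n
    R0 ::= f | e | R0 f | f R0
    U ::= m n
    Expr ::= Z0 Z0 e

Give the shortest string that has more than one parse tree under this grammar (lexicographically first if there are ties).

length 3: no string has ≥2 trees
length 4: m f f n has 2 parse trees

Two derivations of m f f n:
  Z0 ⇒ m R0 n ⇒ m R0 f n ⇒ m f f n
  Z0 ⇒ m R0 n ⇒ m f R0 n ⇒ m f f n

m f f n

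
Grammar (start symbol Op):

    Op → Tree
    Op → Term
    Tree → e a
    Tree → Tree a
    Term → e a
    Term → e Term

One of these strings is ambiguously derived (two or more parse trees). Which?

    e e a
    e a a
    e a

e e a: 1 tree
e a a: 1 tree
e a: 2 trees

e a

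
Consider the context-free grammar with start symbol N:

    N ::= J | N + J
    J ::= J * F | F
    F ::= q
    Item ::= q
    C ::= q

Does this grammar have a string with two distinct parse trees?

Only N, J, F are reachable from N; ignoring the rest: This is a standard precedence ladder (N over J over F), with each level left-recursive on its own operator ('+' at N, '*' at J). That structure is LR(1), hence unambiguous.

Unambiguous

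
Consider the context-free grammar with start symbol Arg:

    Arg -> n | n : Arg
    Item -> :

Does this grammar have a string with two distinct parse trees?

Unambiguous

(Item is unreachable from Arg, so its rules don't affect L(Arg).) Right-recursive list with a separator: after each atom, whether the separator follows determines the rule. One parse per string.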